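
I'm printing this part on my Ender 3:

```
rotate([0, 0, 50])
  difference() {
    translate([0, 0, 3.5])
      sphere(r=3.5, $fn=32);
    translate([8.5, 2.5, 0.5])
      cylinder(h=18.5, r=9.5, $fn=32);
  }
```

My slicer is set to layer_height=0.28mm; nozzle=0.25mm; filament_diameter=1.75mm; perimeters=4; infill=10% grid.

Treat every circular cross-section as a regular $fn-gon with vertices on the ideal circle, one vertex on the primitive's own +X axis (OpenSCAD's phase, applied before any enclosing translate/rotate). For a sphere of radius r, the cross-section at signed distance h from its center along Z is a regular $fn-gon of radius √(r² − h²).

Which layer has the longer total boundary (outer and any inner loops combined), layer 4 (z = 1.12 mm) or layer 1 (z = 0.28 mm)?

layer 4 (z = 1.12 mm)

Layer 4 (z = 1.12): the r=3.5 sphere contributes a regular 32-gon of circumradius √(3.5²−2.38²) = 2.566 (perimeter = 2·32·2.566·sin(180°/32) = 16.10 mm); the r=9.5 cylinder at (8.5, 2.5) contributes a regular 32-gon of circumradius 9.5 (perimeter = 2·32·9.500·sin(180°/32) = 59.59 mm); Taking the first minus the rest: starting from the r=3.5 sphere, the r=9.5 cylinder at (8.5, 2.5) partially overlaps it — only the 12.79 mm² overlap (of its 281.71 mm²) is removed, clipping the outline — boundary = 12.67 mm; (rotated 50° about Z; rotation is an isometry so areas/perimeters/island counts are preserved). So its perimeter = 12.67 mm. Layer 1 (z = 0.28): the r=3.5 sphere contributes a regular 32-gon of circumradius √(3.5²−3.22²) = 1.372 (perimeter = 2·32·1.372·sin(180°/32) = 8.60 mm); the cylinder at (8.5, 2.5) is not intersected at this z (z outside [0.5, 19]); Taking the first minus the rest: none of the subtracted shapes is present at this height, so the r=3.5 sphere is unchanged — boundary = 8.60 mm; (whole slice rotated 50° about Z — lengths, areas and connectivity unchanged). So its perimeter = 8.60 mm. Layer 4 is larger (12.67 vs 8.60 mm).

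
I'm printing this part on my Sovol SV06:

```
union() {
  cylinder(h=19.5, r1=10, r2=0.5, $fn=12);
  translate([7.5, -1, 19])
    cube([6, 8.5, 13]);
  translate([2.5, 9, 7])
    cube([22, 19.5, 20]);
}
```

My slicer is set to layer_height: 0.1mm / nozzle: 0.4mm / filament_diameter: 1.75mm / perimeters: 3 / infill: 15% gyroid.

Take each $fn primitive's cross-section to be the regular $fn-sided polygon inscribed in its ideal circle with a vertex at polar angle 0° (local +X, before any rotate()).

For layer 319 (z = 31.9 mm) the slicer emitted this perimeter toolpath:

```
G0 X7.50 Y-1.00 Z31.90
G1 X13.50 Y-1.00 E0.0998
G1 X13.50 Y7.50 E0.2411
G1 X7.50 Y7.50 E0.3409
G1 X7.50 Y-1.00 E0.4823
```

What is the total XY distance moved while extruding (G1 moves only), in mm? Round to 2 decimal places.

29.00 mm

Sum the Euclidean lengths of each G1 segment: total = 29.00 mm.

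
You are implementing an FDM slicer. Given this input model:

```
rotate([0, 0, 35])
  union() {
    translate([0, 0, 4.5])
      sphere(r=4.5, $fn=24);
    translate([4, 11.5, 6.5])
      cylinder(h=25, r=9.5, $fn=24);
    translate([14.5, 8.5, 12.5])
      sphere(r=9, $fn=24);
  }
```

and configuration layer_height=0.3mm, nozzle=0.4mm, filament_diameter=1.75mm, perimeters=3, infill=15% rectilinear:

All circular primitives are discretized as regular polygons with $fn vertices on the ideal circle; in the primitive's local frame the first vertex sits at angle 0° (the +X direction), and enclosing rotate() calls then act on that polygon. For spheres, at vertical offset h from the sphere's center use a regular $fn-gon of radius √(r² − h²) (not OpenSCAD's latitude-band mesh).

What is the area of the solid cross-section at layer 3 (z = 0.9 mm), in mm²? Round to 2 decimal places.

At z = 0.9 mm: the r=4.5 sphere slices to a regular 24-gon of circumradius 2.700 (√(r²−h²) with h=3.6 from center) (area = (24/2)·2.700²·sin(360°/24) = 22.64 mm²); the cylinder at (4, 11.5) is absent (z outside [6.5, 31.5]); the sphere at (14.5, 8.5) is absent (|z−center|=11.600 > r=9); Combining (union): only the r=4.5 sphere is present, so the union is just that shape — area = 22.64 mm²; (whole slice rotated 35° about Z — lengths, areas and connectivity unchanged). Overall, the cross-section is a single solid region. Net area = 22.64 mm².

22.64 mm²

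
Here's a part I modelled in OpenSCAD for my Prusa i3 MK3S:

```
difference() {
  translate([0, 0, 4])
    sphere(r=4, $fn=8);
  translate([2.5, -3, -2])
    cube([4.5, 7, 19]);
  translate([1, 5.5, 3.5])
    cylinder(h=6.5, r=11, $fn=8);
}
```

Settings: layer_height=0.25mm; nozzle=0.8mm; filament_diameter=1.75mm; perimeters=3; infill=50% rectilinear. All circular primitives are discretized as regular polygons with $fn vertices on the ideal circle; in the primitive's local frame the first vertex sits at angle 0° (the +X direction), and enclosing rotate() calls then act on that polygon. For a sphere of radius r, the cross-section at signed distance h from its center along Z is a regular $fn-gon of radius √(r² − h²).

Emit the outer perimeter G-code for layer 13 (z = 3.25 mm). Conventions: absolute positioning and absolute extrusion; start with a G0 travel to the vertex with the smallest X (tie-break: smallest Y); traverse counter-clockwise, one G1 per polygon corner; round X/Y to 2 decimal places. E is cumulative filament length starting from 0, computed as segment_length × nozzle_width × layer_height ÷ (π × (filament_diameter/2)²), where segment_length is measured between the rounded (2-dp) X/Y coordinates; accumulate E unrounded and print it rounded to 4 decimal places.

G0 X-3.93 Y0.00 Z3.25
G1 X-2.78 Y-2.78 E0.2502
G1 X0.00 Y-3.93 E0.5003
G1 X2.50 Y-2.89 E0.7255
G1 X2.50 Y2.89 E1.2061
G1 X0.00 Y3.93 E1.4312
G1 X-2.78 Y2.78 E1.6814
G1 X-3.93 Y0.00 E1.9315

At z = 3.25 mm: the r=4 sphere slices to a regular 8-gon of circumradius 3.929 (√(r²−h²) with h=0.75 from center); the cube at (2.5, -3) (footprint 4.5×7) is included at this height; the cylinder at (1, 5.5) does not reach this height (z outside [3.5, 10]); Taking the first minus the rest: starting from the r=4 sphere, the 4.5×7 cube at (2.5, -3) partially overlaps it — only the 4.78 mm² overlap (of its 31.50 mm²) is removed, clipping the outline — 1 connected region. The outline is a single polygon with 7 vertices. Extrusion per mm of travel: 0.8 × 0.25 / (π × 0.875²) = 0.083150. Accumulating E over each segment gives final E = 1.9315.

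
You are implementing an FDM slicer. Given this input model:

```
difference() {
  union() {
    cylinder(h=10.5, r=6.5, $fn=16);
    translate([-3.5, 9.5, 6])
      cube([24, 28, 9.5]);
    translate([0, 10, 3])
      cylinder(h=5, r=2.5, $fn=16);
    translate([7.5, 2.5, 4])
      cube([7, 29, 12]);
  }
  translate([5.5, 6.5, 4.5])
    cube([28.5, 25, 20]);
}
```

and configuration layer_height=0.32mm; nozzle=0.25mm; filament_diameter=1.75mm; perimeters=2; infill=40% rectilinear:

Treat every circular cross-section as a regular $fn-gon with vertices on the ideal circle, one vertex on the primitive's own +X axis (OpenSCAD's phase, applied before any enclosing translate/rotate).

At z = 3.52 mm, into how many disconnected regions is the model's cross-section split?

At z = 3.52 mm: the cylinder: section is a regular 16-gon, circumradius r=6.5; the cube at (-3.5, 9.5) is absent (z outside [6, 15.5]); the cylinder at (0, 10): section is a regular 16-gon, circumradius r=2.5; the cube at (7.5, 2.5) is absent (z outside [4, 16]); Merging all regions: the 2 present regions are separate (no shared area or edge), so areas and boundary lengths simply add and each stays a separate island — 2 connected regions; the cube at (5.5, 6.5) is absent (z outside [4.5, 24.5]); After the difference (first − rest): none of the subtracted shapes is present at this height, so the result so far is unchanged — 2 connected regions. The result has 2 disconnected regions.

2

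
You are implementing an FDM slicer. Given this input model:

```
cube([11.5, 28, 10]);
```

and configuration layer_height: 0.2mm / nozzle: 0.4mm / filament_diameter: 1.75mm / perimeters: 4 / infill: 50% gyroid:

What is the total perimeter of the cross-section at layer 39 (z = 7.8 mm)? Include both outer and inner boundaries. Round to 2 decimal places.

79.00 mm

At z = 7.8 mm: the 11.5×28 cube contributes its full rectangle (perimeter 79.00 mm). Overall, the cross-section is a single solid region. Total boundary length (outer) = 79.00 mm.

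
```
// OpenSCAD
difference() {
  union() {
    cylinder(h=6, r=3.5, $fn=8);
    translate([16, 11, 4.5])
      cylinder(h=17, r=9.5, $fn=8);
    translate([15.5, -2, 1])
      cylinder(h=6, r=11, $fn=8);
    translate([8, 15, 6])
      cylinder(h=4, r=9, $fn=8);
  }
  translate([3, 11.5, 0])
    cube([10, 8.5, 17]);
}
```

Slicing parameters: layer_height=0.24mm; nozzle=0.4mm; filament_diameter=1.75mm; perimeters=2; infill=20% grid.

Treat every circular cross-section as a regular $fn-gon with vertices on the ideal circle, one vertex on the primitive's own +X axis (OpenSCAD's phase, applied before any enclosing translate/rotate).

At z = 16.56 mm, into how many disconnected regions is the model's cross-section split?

1

At z = 16.56 mm: the cylinder is not intersected at this z (z outside [0, 6]); the r=9.5 cylinder at (16, 11) gives a regular 8-gon of circumradius 9.5 (constant along its height); the cylinder at (15.5, -2) is not intersected at this z (z outside [1, 7]); the cylinder at (8, 15) does not reach this height (z outside [6, 10]); Combining (union): only the r=9.5 cylinder at (16, 11) is present, so the union is just that shape — 1 connected region; the cube at (3, 11.5) is present — its section is the full 10×8.5 rectangle; Subtracting the remaining from the first: starting from that combined region, the 10×8.5 cube at (3, 11.5) partially overlaps it — only the 33.98 mm² overlap (of its 85.00 mm²) is removed, clipping the outline — 1 connected region. The result has 1 disconnected region.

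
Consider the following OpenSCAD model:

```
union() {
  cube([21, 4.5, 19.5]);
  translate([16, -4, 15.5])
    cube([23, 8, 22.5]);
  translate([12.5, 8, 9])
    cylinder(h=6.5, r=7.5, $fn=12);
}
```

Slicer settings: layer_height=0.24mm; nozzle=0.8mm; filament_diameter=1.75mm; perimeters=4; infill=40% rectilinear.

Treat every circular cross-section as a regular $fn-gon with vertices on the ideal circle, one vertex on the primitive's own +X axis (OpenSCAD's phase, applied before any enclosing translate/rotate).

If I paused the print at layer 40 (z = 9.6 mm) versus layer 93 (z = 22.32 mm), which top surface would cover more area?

Layer 40 (z = 9.6): the cube is present — its section is the full 21×4.5 rectangle (area 94.50 mm²); the cube at (16, -4) is absent (z outside [15.5, 38]); the r=7.5 cylinder at (12.5, 8) gives a regular 12-gon of circumradius 7.5 (constant along its height) (area = (12/2)·7.500²·sin(360°/12) = 168.75 mm²); Taking the union: the regions partially overlap — summed areas 263.25 mm² minus the doubly-counted overlap 35.16 mm² gives 228.09 mm² — area = 228.09 mm². So its area = 228.09 mm². Layer 93 (z = 22.32): the cube does not reach this height (z outside [0, 19.5]); the cube at (16, -4) is present — its section is the full 23×8 rectangle (area 184.00 mm²); the cylinder at (12.5, 8) is absent (z outside [9, 15.5]); Merging all regions: only the 23×8 cube at (16, -4) is present, so the union is just that shape — area = 184.00 mm². So its area = 184.00 mm². Layer 40 is larger (228.09 vs 184.00 mm²).

layer 40 (z = 9.6 mm)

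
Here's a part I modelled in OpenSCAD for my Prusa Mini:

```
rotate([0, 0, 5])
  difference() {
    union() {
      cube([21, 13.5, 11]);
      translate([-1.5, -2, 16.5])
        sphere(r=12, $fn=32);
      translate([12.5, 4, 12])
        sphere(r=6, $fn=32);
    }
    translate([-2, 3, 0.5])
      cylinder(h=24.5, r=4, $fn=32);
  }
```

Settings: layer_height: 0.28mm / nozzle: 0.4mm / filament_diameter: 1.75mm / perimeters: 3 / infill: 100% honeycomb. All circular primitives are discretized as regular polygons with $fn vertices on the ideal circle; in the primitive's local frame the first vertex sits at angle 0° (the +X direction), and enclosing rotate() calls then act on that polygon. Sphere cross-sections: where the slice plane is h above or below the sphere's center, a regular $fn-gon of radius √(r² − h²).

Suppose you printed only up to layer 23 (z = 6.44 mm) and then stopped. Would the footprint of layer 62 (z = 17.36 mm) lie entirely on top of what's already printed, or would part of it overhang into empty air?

Compare the two slices. At z = 6.44: the 21×13.5 cube contributes its full rectangle (area 283.50 mm²); the sphere at (-1.5, -2): section is a regular 32-gon, circumradius = √(r²−h²) = √(12²−10.06²) = 6.542 (area = (32/2)·6.542²·sin(360°/32) = 133.59 mm²); the r=6 sphere at (12.5, 4) slices to a regular 32-gon of circumradius 2.255 (√(r²−h²) with h=5.56 from center) (area = (32/2)·2.255²·sin(360°/32) = 15.88 mm²); Combining (union): the regions partially overlap — summed areas 432.96 mm² minus the doubly-counted overlap 29.74 mm² gives 403.22 mm² — area = 403.22 mm²; the r=4 cylinder at (-2, 3) contributes a regular 32-gon of circumradius 4 (area = (32/2)·4.000²·sin(360°/32) = 49.94 mm²); After the difference (first − rest): starting from the result so far (403.22 mm²), the r=4 cylinder at (-2, 3) partially overlaps it — only the 36.34 mm² overlap (of its 49.94 mm²) is removed, clipping the outline — area = 366.88 mm²; (rotated 5° about Z; rotation is an isometry so areas/perimeters/island counts are preserved). At z = 17.36: the cube is not intersected at this z (z outside [0, 11]); the r=12 sphere at (-1.5, -2) contributes a regular 32-gon of circumradius √(12²−0.86²) = 11.969 (area = (32/2)·11.969²·sin(360°/32) = 447.18 mm²); the r=6 sphere at (12.5, 4) slices to a regular 32-gon of circumradius 2.696 (√(r²−h²) with h=5.36 from center) (area = (32/2)·2.696²·sin(360°/32) = 22.69 mm²); Combining (union): the 2 present regions are separate (no shared area or edge), so areas and boundary lengths simply add and each stays a separate island — area = 469.87 mm²; the r=4 cylinder at (-2, 3) contributes a regular 32-gon of circumradius 4 (area = (32/2)·4.000²·sin(360°/32) = 49.94 mm²); Taking the first minus the rest: starting from that combined region (469.87 mm²), the r=4 cylinder at (-2, 3) lies wholly inside it (removes its full 49.94 mm² and its 25.09 mm outline becomes a hole wall) — area = 419.93 mm²; (rotated 5° about Z; rotation is an isometry so areas/perimeters/island counts are preserved). Checking containment: at z = 17.36 the cross-section extends beyond the z = 6.44 cross-section by about 240.65 mm².

part overhangs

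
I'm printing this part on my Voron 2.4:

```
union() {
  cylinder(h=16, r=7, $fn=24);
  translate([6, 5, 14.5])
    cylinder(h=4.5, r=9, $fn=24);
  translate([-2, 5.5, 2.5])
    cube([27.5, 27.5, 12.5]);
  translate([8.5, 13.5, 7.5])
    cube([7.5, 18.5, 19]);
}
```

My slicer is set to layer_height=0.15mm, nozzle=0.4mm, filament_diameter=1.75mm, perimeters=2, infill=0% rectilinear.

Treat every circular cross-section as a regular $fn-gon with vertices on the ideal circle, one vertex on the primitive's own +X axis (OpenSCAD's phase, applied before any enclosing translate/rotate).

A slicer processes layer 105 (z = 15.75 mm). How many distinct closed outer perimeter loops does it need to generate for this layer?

1

At z = 15.75 mm: the cylinder: section is a regular 24-gon, circumradius r=7; the cylinder at (6, 5): section is a regular 24-gon, circumradius r=9; the cube at (-2, 5.5) does not reach this height (z outside [2.5, 15]); the cube at (8.5, 13.5) is present — its section is the full 7.5×18.5 rectangle; Combining (union): the regions partially overlap (shared area 78.29 mm²), so overlapping operands fuse into one piece — 1 connected region. The result has 1 disconnected region.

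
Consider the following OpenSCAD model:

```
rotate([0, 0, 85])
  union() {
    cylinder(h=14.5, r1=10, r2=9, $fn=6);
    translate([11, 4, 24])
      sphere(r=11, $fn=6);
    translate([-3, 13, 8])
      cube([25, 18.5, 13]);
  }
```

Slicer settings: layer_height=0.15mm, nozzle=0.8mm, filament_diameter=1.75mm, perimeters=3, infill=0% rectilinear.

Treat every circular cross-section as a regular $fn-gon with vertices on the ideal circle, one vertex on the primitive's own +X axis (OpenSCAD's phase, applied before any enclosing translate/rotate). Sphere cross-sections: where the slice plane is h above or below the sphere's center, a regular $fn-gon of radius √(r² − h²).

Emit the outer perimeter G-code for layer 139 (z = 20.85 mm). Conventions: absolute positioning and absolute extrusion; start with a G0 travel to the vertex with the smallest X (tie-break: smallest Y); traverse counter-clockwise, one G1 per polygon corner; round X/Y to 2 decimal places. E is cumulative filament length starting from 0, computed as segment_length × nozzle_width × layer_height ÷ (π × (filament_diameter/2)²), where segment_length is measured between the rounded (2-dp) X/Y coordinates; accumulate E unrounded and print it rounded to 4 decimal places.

G0 X-31.64 Y-0.24 Z20.85
G1 X-13.21 Y-1.86 E0.9230
G1 X-12.46 Y6.77 E1.3552
G1 X-3.94 Y0.81 E1.8739
G1 X5.61 Y5.26 E2.3996
G1 X6.53 Y15.76 E2.9254
G1 X-2.11 Y21.81 E3.4517
G1 X-11.53 Y17.41 E3.9704
G1 X-11.03 Y23.05 E4.2528
G1 X-29.46 Y24.66 E5.1758
G1 X-31.64 Y-0.24 E6.4228

At z = 20.85 mm: the cone is absent (z outside [0, 14.5]); the sphere at (11, 4): section is a regular 6-gon, circumradius = √(r²−h²) = √(11²−3.15²) = 10.539; the cube at (-3, 13) (footprint 25×18.5) is included at this height; Taking the union: the regions partially overlap (shared area 1.35 mm²), so overlapping operands fuse into one piece — 1 connected region; (rotated 85° about Z; rotation is an isometry so areas/perimeters/island counts are preserved). The outline is a single polygon with 10 vertices. Extrusion per mm of travel: 0.8 × 0.15 / (π × 0.875²) = 0.049890. Accumulating E over each segment gives final E = 6.4228.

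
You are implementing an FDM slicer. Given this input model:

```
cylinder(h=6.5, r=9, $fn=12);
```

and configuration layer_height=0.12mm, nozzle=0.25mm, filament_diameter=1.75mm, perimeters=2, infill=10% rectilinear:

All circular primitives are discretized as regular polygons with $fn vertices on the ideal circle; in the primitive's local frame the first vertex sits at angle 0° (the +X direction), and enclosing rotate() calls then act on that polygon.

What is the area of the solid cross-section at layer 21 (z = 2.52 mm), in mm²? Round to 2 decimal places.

243.00 mm²

At z = 2.52 mm: the r=9 cylinder gives a regular 12-gon of circumradius 9 (constant along its height) (area = (12/2)·9.000²·sin(360°/12) = 243.00 mm²). Overall, the cross-section is a single solid region. Net area = 243.00 mm².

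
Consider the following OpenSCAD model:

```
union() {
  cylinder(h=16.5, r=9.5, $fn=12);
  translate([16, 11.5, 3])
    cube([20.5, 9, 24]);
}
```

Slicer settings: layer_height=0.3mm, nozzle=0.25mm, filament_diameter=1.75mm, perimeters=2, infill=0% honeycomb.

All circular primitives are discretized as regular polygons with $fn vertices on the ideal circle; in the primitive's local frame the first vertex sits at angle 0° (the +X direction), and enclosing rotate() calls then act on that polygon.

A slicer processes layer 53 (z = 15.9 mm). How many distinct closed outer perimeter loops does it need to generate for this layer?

2

At z = 15.9 mm: the r=9.5 cylinder contributes a regular 12-gon of circumradius 9.5; the cube at (16, 11.5) is present — its section is the full 20.5×9 rectangle; Taking the union: the 2 present regions are separate (no shared area or edge), so areas and boundary lengths simply add and each stays a separate island — 2 connected regions. The result has 2 disconnected regions.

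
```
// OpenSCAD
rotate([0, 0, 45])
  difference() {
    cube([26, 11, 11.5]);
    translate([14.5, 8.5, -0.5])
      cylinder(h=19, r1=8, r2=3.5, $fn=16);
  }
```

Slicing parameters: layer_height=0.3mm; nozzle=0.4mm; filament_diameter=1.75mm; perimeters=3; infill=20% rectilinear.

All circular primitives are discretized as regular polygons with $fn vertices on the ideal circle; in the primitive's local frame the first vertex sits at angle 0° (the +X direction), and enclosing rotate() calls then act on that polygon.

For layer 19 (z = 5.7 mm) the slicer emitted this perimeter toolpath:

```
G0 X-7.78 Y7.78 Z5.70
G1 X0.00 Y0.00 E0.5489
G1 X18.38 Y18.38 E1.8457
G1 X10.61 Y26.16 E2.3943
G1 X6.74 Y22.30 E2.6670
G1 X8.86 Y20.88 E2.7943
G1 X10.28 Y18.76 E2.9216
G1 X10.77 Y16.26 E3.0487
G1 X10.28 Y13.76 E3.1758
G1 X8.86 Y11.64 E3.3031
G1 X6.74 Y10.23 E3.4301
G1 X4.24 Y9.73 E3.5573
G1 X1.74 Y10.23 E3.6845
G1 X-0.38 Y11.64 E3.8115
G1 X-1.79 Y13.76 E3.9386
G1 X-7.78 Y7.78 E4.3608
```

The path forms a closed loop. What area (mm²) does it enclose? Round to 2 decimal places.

189.21 mm²

Apply the shoelace formula to the sequence of (X, Y) vertices; enclosed area = 189.21 mm².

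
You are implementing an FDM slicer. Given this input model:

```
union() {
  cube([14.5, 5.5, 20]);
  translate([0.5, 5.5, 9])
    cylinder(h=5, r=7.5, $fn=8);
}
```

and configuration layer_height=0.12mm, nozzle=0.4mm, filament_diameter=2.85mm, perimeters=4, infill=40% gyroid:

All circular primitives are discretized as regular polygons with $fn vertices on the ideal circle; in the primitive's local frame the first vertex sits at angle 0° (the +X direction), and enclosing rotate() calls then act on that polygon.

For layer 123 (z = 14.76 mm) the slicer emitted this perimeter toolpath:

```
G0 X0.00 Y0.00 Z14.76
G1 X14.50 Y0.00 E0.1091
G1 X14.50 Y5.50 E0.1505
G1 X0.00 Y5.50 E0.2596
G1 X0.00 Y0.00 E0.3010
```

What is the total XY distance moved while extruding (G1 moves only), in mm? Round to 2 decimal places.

Sum the Euclidean lengths of each G1 segment: total = 40.00 mm.

40.00 mm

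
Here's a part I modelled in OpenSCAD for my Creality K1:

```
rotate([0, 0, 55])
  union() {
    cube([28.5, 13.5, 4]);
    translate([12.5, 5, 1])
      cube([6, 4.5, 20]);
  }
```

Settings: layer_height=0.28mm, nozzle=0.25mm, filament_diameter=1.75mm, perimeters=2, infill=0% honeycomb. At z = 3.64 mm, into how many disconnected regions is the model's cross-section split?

At z = 3.64 mm: the cube (footprint 28.5×13.5) is included at this height; the cube at (12.5, 5) is present — its section is the full 6×4.5 rectangle; Merging all regions: the 6×4.5 cube at (12.5, 5) lies entirely inside the 28.5×13.5 cube, so the union is just the 28.5×13.5 cube — 1 connected region; (whole slice rotated 55° about Z — lengths, areas and connectivity unchanged). The result has 1 disconnected region.

1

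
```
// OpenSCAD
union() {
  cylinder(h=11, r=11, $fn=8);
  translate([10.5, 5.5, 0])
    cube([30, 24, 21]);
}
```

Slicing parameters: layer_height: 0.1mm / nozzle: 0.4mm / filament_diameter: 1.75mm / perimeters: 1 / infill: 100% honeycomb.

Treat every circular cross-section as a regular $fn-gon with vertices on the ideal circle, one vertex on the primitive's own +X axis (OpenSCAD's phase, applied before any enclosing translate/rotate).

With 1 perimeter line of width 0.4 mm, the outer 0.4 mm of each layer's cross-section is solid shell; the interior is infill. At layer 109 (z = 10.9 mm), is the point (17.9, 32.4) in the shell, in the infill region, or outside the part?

outside

At z = 10.9 mm: the r=11 cylinder contributes a regular 8-gon of circumradius 11; the 30×24 cube at (10.5, 5.5) contributes its full rectangle; Merging all regions: the 2 present regions are separate (no shared area or edge), so areas and boundary lengths simply add and each stays a separate island — 2 connected regions. Overall, the cross-section has 2 separate islands. The nearest boundary edge runs (10.50, 29.50)→(40.50, 29.50); distance from the point to it = 2.90 mm. The point is not inside any of the regions above, so it lies outside the cross-section (2.90 mm from the nearest boundary).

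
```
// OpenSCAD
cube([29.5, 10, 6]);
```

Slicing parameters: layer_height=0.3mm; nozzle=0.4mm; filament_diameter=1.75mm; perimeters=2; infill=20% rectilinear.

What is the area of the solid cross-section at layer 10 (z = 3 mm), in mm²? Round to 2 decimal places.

295.00 mm²

At z = 3 mm: the cube is present — its section is the full 29.5×10 rectangle (area 295.00 mm²). Overall, the cross-section is a single solid region. Net area = 295.00 mm².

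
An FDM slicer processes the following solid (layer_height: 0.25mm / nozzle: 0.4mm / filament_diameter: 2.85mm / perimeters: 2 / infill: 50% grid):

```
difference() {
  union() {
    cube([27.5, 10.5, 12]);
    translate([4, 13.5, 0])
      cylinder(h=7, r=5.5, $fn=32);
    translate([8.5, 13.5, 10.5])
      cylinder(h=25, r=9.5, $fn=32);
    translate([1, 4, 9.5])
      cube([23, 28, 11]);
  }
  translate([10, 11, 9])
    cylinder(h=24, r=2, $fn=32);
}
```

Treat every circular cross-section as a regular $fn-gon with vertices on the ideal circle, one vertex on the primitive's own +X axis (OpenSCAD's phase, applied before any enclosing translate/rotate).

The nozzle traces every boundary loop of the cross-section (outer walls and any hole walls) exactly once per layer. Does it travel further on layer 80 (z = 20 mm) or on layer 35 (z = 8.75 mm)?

Layer 80 (z = 20): the cube does not reach this height (z outside [0, 12]); the cylinder at (4, 13.5) does not reach this height (z outside [0, 7]); the cylinder at (8.5, 13.5): section is a regular 32-gon, circumradius r=9.5 (perimeter = 2·32·9.500·sin(180°/32) = 59.59 mm); the 23×28 cube at (1, 4) contributes its full rectangle (perimeter 102.00 mm); Combining (union): the regions partially overlap (shared area 266.17 mm²), so the edge portions inside another operand are dropped and the merged outline is re-measured after clipping — boundary = 102.90 mm; the r=2 cylinder at (10, 11) contributes a regular 32-gon of circumradius 2 (perimeter = 2·32·2.000·sin(180°/32) = 12.55 mm); Taking the first minus the rest: starting from the result so far, the r=2 cylinder at (10, 11) lies wholly inside it (removes its full 12.49 mm² and its 12.55 mm outline becomes a hole wall) — boundary (outer + 1 inner loop) = 115.45 mm. So its perimeter = 115.45 mm. Layer 35 (z = 8.75): the 27.5×10.5 cube contributes its full rectangle (perimeter 76.00 mm); the cylinder at (4, 13.5) is absent (z outside [0, 7]); the cylinder at (8.5, 13.5) is not intersected at this z (z outside [10.5, 35.5]); the cube at (1, 4) is absent (z outside [9.5, 20.5]); Taking the union: only the 27.5×10.5 cube is present, so the union is just that shape — boundary = 76.00 mm; the cylinder at (10, 11) is not intersected at this z (z outside [9, 33]); After the difference (first − rest): none of the subtracted shapes is present at this height, so the result so far is unchanged — boundary = 76.00 mm. So its perimeter = 76.00 mm. Layer 80 is larger (115.45 vs 76.00 mm).

layer 80 (z = 20 mm)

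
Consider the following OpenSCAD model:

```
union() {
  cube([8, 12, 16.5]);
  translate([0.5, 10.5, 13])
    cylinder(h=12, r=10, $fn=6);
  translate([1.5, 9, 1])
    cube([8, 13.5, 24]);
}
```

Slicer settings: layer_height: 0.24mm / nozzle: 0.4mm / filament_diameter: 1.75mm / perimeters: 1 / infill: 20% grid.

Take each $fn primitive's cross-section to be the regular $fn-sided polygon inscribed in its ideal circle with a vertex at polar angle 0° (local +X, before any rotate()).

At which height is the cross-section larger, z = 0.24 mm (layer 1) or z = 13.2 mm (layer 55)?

layer 55 (z = 13.2 mm)

Layer 1 (z = 0.24): the cube is present — its section is the full 8×12 rectangle (area 96.00 mm²); the cylinder at (0.5, 10.5) is not intersected at this z (z outside [13, 25]); the cube at (1.5, 9) is absent (z outside [1, 25]); Merging all regions: only the 8×12 cube is present, so the union is just that shape — area = 96.00 mm². So its area = 96.00 mm². Layer 55 (z = 13.2): the cube is present — its section is the full 8×12 rectangle (area 96.00 mm²); the r=10 cylinder at (0.5, 10.5) contributes a regular 6-gon of circumradius 10 (area = (6/2)·10.000²·sin(360°/6) = 259.81 mm²); the cube at (1.5, 9) (footprint 8×13.5) is included at this height (area 108.00 mm²); Merging all regions: the regions partially overlap — summed areas 463.81 mm² minus the doubly-counted overlap 143.29 mm² gives 320.51 mm² — area = 320.51 mm². So its area = 320.51 mm². Layer 55 is larger (320.51 vs 96.00 mm²).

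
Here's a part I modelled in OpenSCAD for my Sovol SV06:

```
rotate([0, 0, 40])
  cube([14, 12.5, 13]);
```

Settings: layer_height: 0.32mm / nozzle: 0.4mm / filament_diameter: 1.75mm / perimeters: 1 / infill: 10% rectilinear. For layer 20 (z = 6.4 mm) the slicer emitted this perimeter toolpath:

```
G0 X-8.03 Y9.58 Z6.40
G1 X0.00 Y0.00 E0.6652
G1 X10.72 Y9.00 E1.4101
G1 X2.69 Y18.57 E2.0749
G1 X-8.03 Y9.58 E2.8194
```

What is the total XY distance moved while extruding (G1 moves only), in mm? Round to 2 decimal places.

Sum the Euclidean lengths of each G1 segment: total = 52.98 mm.

52.98 mm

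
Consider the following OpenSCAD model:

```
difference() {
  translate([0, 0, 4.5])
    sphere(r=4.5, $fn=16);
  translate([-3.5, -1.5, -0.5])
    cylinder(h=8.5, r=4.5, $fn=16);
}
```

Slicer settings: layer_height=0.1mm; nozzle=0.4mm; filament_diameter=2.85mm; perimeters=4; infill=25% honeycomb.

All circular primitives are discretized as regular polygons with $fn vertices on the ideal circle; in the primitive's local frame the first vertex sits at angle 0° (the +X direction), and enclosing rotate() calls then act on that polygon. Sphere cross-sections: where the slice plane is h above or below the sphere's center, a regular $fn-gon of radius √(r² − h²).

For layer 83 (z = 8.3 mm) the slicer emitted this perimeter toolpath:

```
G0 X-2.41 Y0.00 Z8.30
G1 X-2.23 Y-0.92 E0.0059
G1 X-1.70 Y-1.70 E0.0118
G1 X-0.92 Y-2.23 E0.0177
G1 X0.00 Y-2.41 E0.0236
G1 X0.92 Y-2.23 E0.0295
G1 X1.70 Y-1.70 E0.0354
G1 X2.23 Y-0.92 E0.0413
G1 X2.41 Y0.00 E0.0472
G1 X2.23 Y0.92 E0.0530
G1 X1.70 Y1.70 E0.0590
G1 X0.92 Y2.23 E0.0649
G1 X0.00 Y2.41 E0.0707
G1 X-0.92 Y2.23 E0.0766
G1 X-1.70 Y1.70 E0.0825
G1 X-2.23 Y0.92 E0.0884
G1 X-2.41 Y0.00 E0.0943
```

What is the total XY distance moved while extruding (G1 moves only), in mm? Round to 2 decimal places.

15.04 mm

Sum the Euclidean lengths of each G1 segment: total = 15.04 mm.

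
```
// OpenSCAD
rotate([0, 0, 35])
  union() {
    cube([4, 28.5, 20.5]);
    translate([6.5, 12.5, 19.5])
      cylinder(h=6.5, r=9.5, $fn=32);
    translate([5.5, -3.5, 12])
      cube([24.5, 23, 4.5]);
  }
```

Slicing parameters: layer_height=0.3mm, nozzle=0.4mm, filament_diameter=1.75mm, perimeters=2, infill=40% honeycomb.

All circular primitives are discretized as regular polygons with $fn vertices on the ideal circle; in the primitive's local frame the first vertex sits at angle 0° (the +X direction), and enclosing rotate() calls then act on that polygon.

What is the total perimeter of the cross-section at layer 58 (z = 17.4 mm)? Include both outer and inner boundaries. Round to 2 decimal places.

65.00 mm

At z = 17.4 mm: the 4×28.5 cube contributes its full rectangle (perimeter 65.00 mm); the cylinder at (6.5, 12.5) is not intersected at this z (z outside [19.5, 26]); the cube at (5.5, -3.5) is not intersected at this z (z outside [12, 16.5]); Taking the union: only the 4×28.5 cube is present, so the union is just that shape — boundary = 65.00 mm; (whole slice rotated 35° about Z — lengths, areas and connectivity unchanged). Overall, the cross-section is a single solid region. Total boundary length (outer) = 65.00 mm.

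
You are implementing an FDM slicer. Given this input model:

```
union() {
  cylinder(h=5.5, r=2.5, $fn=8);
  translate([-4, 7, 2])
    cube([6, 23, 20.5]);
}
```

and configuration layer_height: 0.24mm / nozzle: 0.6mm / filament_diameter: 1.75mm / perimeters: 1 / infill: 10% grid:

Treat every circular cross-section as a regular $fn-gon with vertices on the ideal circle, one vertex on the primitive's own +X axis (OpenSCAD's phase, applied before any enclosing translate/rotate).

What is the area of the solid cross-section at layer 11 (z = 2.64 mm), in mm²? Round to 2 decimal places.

At z = 2.64 mm: the r=2.5 cylinder contributes a regular 8-gon of circumradius 2.5 (area = (8/2)·2.500²·sin(360°/8) = 17.68 mm²); the cube at (-4, 7) (footprint 6×23) is included at this height (area 138.00 mm²); Merging all regions: the 2 present regions are separate (no shared area or edge), so areas and boundary lengths simply add and each stays a separate island — area = 155.68 mm². Overall, the cross-section has 2 separate islands. Net area = 155.68 mm².

155.68 mm²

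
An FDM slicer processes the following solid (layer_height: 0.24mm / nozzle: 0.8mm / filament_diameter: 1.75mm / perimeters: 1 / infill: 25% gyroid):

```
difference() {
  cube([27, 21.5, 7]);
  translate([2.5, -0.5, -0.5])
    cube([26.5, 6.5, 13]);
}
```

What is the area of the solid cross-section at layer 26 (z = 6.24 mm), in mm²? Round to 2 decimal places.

433.50 mm²

At z = 6.24 mm: the 27×21.5 cube contributes its full rectangle (area 580.50 mm²); the cube at (2.5, -0.5) (footprint 26.5×6.5) is included at this height (area 172.25 mm²); After the difference (first − rest): starting from the 27×21.5 cube (580.50 mm²), the 26.5×6.5 cube at (2.5, -0.5) partially overlaps it — only the 147.00 mm² overlap (of its 172.25 mm²) is removed, clipping the outline — area = 433.50 mm². Overall, the cross-section is a single solid region. Net area = 433.50 mm².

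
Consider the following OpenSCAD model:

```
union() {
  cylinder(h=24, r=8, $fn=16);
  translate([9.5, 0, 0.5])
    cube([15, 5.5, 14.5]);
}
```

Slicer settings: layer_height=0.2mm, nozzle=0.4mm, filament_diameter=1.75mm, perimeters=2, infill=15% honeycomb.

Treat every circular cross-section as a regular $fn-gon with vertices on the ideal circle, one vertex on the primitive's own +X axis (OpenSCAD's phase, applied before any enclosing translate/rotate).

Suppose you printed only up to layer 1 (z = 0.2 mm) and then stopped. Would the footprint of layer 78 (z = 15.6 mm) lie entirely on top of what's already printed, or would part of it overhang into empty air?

entirely on top

Compare the two slices. At z = 0.2: the r=8 cylinder gives a regular 16-gon of circumradius 8 (constant along its height) (area = (16/2)·8.000²·sin(360°/16) = 195.93 mm²); the cube at (9.5, 0) is not intersected at this z (z outside [0.5, 15]); Taking the union: only the r=8 cylinder is present, so the union is just that shape — area = 195.93 mm². At z = 15.6: the r=8 cylinder gives a regular 16-gon of circumradius 8 (constant along its height) (area = (16/2)·8.000²·sin(360°/16) = 195.93 mm²); the cube at (9.5, 0) is not intersected at this z (z outside [0.5, 15]); Merging all regions: only the r=8 cylinder is present, so the union is just that shape — area = 195.93 mm². Checking containment: the cross-section at z = 15.6 is a subset of the cross-section at z = 0.2.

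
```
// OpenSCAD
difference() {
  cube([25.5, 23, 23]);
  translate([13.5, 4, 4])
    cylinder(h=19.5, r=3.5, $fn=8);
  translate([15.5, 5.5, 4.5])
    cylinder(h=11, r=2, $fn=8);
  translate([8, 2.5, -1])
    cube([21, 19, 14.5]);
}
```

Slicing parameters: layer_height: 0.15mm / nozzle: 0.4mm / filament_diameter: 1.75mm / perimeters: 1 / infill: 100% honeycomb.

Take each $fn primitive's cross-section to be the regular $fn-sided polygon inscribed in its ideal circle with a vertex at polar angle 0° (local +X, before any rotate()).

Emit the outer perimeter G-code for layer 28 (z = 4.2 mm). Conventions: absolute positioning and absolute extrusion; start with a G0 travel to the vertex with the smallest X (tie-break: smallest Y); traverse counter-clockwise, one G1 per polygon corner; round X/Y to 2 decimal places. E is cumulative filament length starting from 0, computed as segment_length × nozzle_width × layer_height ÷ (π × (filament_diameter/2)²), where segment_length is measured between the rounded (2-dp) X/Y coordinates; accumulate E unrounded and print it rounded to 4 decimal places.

At z = 4.2 mm: the 25.5×23 cube contributes its full rectangle; the r=3.5 cylinder at (13.5, 4) gives a regular 8-gon of circumradius 3.5 (constant along its height); the cylinder at (15.5, 5.5) does not reach this height (z outside [4.5, 15.5]); the cube at (8, 2.5) (footprint 21×19) is included at this height; Taking the first minus the rest: starting from the 25.5×23 cube, the r=3.5 cylinder at (13.5, 4) lies wholly inside it (removes its full 34.65 mm² and its 21.43 mm outline becomes a hole wall); the 21×19 cube at (8, 2.5) partially overlaps it — only the 305.61 mm² overlap (of its 399.00 mm²) is removed, clipping the outline — 1 connected region. The outline is a single polygon with 13 vertices. Extrusion per mm of travel: 0.4 × 0.15 / (π × 0.875²) = 0.024945. Accumulating E over each segment gives final E = 3.3351.

G0 X0.00 Y0.00 Z4.20
G1 X25.50 Y0.00 E0.6361
G1 X25.50 Y2.50 E0.6985
G1 X16.38 Y2.50 E0.9260
G1 X15.97 Y1.53 E0.9522
G1 X13.50 Y0.50 E1.0190
G1 X11.03 Y1.53 E1.0857
G1 X10.62 Y2.50 E1.1120
G1 X8.00 Y2.50 E1.1774
G1 X8.00 Y21.50 E1.6513
G1 X25.50 Y21.50 E2.0879
G1 X25.50 Y23.00 E2.1253
G1 X0.00 Y23.00 E2.7614
G1 X0.00 Y0.00 E3.3351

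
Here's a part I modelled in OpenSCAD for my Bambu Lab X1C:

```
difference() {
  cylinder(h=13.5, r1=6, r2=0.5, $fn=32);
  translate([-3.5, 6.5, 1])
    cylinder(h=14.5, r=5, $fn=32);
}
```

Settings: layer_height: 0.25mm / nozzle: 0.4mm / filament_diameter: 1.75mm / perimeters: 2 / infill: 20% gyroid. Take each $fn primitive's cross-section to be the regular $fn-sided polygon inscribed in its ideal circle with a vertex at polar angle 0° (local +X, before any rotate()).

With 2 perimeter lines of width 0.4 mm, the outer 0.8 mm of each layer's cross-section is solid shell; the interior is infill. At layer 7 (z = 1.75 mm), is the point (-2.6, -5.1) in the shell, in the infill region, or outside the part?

outside

At z = 1.75 mm: the cone contributes a regular 32-gon of circumradius 5.287 (interpolated between r1=6 and r2=0.5 at t=0.130); the cylinder at (-3.5, 6.5): section is a regular 32-gon, circumradius r=5; Subtracting the remaining from the first: starting from the cone, the r=5 cylinder at (-3.5, 6.5) partially overlaps it — only the 14.05 mm² overlap (of its 78.04 mm²) is removed, clipping the outline — 1 connected region. Overall, the cross-section is a single solid region. The nearest boundary edge runs (-2.02, -4.88)→(-2.94, -4.40); distance from the point to it = 0.46 mm. The point is not inside any of the regions above, so it lies outside the cross-section (0.46 mm from the nearest boundary).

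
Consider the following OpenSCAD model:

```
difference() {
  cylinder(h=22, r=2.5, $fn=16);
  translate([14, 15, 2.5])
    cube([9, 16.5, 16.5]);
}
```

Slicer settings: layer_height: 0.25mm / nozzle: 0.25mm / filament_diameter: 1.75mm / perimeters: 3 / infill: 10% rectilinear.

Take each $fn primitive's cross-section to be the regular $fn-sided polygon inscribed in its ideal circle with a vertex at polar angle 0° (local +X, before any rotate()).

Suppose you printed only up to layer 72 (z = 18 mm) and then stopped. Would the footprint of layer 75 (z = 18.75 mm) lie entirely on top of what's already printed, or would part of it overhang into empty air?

Compare the two slices. At z = 18: the r=2.5 cylinder gives a regular 16-gon of circumradius 2.5 (constant along its height) (area = (16/2)·2.500²·sin(360°/16) = 19.13 mm²); the cube at (14, 15) is present — its section is the full 9×16.5 rectangle (area 148.50 mm²); Subtracting the remaining from the first: starting from the r=2.5 cylinder (19.13 mm²), the 9×16.5 cube at (14, 15) misses the remaining region (no effect) — area = 19.13 mm². At z = 18.75: the r=2.5 cylinder contributes a regular 16-gon of circumradius 2.5 (area = (16/2)·2.500²·sin(360°/16) = 19.13 mm²); the cube at (14, 15) (footprint 9×16.5) is included at this height (area 148.50 mm²); After the difference (first − rest): starting from the r=2.5 cylinder (19.13 mm²), the 9×16.5 cube at (14, 15) misses the remaining region (no effect) — area = 19.13 mm². Checking containment: the cross-section at z = 18.75 is a subset of the cross-section at z = 18.

entirely on top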